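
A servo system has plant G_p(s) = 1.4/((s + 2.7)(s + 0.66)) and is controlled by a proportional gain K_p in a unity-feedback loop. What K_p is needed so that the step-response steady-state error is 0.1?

K_p = 11.5

For a type-0 loop with proportional control, e_ss = 1/(1 + K_p·G_p(0)).
G_p(0) = 0.7856. Require 1/(1 + K_p·0.7856) = 0.1, so 1 + 0.7856·K_p = 10.
K_p = (10 − 1)/0.7856 = 11.5.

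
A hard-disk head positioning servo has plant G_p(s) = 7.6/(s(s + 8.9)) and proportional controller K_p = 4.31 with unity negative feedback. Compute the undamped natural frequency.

With unity feedback the closed-loop characteristic equation is s² + 8.9s + 4.31·7.6 = s² + 8.9s + 32.76 = 0.
So ω_n² = 32.76 ⇒ ω_n = 5.723 rad/s, and ζ = 8.9/(2ω_n) = 0.778.

ω_n = 5.72 rad/s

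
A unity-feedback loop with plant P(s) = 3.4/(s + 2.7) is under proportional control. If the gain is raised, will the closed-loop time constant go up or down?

The closed-loop bandwidth 2.7+K_p·3.4 grows with K_p, so τ shrinks.

decrease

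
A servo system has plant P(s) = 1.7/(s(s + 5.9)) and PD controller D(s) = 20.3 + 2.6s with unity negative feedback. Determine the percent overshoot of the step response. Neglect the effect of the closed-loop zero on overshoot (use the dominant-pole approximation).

0.311%

Forward path: (20.3 + 2.6s)·1.7/(s(s+5.9)). The closed-loop characteristic equation is s² + (5.9 + 1.7·2.6)s + 1.7·20.3 = 0.
That is s² + 10.32s + 34.51 = 0, so ω_n = 5.875 rad/s and ζ = 10.32/(2·5.875) = 0.8784.
%OS = 100·exp(−πζ/√(1−ζ²)) = 0.311%.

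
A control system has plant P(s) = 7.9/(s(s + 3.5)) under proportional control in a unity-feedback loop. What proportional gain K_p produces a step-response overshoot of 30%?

From %OS = 100·exp(−πζ/√(1−ζ²)) = 30%, ζ = −ln(0.3)/√(π²+ln²(0.3)) = 0.3579.
Characteristic equation s² + 3.5s + 7.9K_p = 0 gives ζ = 3.5/(2√(7.9K_p)).
Setting ζ = 0.3579: √(7.9K_p) = 3.5/(2·0.3579) = 4.89, so K_p = 23.91/7.9 = 3.03.

K_p = 3.03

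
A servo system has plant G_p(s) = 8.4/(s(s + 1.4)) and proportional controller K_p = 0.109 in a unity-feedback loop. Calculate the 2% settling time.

T_s ≈ 5.71 s

The closed-loop denominator s² + 1.4s + 0.9156 gives ω_n = √0.9156 = 0.9569 and ζ = 1.4/(2ω_n) = 0.7316.
2% settling time T_s ≈ 4/(ζω_n) = 4/0.7 = 5.71 s.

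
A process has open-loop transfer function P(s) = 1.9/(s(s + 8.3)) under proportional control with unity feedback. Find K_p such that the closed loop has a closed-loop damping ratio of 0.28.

K_p = 116

Closed-loop characteristic equation: s² + 8.3s + K_p·1.9 = 0.
So ω_n = √(1.9K_p) and 2ζω_n = 8.3, giving ζ = 8.3/(2√(1.9K_p)).
Setting ζ = 0.28: √(1.9K_p) = 8.3/(2·0.28) = 14.82, so K_p = 219.7/1.9 = 116.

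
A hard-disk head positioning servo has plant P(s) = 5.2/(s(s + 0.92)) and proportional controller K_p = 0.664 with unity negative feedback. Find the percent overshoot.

44.8%

Closed-loop characteristic equation: s² + 0.92s + 3.453 = 0, so ω_n = 1.858 rad/s and ζ = 0.92/(2·1.858) = 0.2476.
%OS = 100·exp(−πζ/√(1−ζ²)) = 100·exp(−π·0.2476/√0.9387) = 44.8%.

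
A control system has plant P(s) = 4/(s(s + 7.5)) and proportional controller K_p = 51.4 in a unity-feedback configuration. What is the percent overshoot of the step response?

The closed-loop denominator s² + 7.5s + 205.6 gives ω_n = √205.6 = 14.34 and ζ = 7.5/(2ω_n) = 0.2615.
%OS = 100·exp(−πζ/√(1−ζ²)) = 100·exp(−π·0.2615/√0.9316) = 42.7%.

42.7%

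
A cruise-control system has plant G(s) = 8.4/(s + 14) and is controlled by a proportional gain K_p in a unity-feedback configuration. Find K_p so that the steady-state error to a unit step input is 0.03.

Steady-state error for a unit step on this type-0 loop is 1/(1 + K_p·G(0)).
G(0) = 0.6. Require 1/(1 + K_p·0.6) = 0.03, so 1 + 0.6·K_p = 33.33.
K_p = (33.33 − 1)/0.6 = 53.9.

K_p = 53.9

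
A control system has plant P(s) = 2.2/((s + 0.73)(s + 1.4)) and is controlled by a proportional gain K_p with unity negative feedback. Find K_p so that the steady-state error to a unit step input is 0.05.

K_p = 8.83

Steady-state error for a unit step on this type-0 loop is 1/(1 + K_p·P(0)).
P(0) = 2.153. Require 1/(1 + K_p·2.153) = 0.05, so 1 + 2.153·K_p = 20.
K_p = (20 − 1)/2.153 = 8.83.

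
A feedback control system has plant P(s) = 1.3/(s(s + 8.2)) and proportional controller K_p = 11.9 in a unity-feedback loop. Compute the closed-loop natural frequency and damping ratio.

The closed-loop denominator is s(s+8.2) + 11.9·1.3 = s² + 8.2s + 15.47.
So ω_n² = 15.47 ⇒ ω_n = 3.933 rad/s, and ζ = 8.2/(2ω_n) = 1.04.

ω_n = 3.93 rad/s, ζ = 1.04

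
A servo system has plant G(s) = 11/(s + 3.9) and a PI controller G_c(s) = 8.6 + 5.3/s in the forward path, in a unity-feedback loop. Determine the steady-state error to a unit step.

0

The open loop G_c(s)G(s) has a pole at the origin (type 1), so the static position error constant is infinite and e_ss = 1/(1+∞) = 0.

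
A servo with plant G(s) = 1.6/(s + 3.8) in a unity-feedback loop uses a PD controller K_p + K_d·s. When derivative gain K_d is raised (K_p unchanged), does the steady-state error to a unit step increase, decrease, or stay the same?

unchanged

K_d affects only the transient (the s-coefficient); the DC loop gain, and hence e_ss, depends only on K_p.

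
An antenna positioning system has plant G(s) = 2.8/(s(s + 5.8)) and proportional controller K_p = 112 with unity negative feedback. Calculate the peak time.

T_p = 0.18 s

From 1 + K_pG(s) = 0: s² + 5.8s + 313.6 = 0 ⇒ ω_n = 17.71, ζ = 0.1638.
Damped frequency ω_d = ω_n√(1−ζ²) = 17.47 rad/s, so peak time T_p = π/ω_d = 0.18 s.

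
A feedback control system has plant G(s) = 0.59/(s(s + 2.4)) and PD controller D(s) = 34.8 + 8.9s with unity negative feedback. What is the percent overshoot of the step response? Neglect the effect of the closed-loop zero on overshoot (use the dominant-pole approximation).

0.709%

Forward path: (34.8 + 8.9s)·0.59/(s(s+2.4)). The closed-loop characteristic equation is s² + (2.4 + 0.59·8.9)s + 0.59·34.8 = 0.
That is s² + 7.651s + 20.53 = 0, so ω_n = 4.531 rad/s and ζ = 7.651/(2·4.531) = 0.8443.
%OS = 100·exp(−πζ/√(1−ζ²)) = 0.709%.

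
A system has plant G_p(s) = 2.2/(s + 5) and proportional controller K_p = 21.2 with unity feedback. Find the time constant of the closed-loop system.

τ = 0.0194 s

Closed-loop transfer function: T(s) = K_p·G_p(s)/(1 + K_p·G_p(s)) = 46.64/(s + 5 + 46.64) = 46.64/(s + 51.64).
Time constant τ = 1/51.64 = 0.0194 s.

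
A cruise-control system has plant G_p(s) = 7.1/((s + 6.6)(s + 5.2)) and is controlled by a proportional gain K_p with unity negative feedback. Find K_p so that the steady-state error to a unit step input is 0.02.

Steady-state error for a unit step on this type-0 loop is 1/(1 + K_p·G_p(0)).
G_p(0) = 0.2069. Require 1/(1 + K_p·0.2069) = 0.02, so 1 + 0.2069·K_p = 50.
K_p = (50 − 1)/0.2069 = 237.

K_p = 237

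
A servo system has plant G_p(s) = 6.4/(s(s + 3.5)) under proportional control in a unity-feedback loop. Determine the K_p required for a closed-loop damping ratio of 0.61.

K_p = 1.29

Closed-loop characteristic equation: s² + 3.5s + K_p·6.4 = 0.
So ω_n = √(6.4K_p) and 2ζω_n = 3.5, giving ζ = 3.5/(2√(6.4K_p)).
Setting ζ = 0.61: √(6.4K_p) = 3.5/(2·0.61) = 2.869, so K_p = 8.23/6.4 = 1.29.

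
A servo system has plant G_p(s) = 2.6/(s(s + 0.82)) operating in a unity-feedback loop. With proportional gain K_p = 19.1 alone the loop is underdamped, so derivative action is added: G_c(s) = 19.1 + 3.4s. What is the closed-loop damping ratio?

Forward path: (19.1 + 3.4s)·2.6/(s(s+0.82)). The closed-loop characteristic equation is s² + (0.82 + 2.6·3.4)s + 2.6·19.1 = 0.
That is s² + 9.66s + 49.66 = 0, so ω_n = 7.047 rad/s and ζ = 9.66/(2·7.047) = 0.6854.

ζ = 0.685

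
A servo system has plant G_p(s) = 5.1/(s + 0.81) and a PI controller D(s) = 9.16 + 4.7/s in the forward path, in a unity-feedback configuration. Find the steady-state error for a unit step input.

The open loop D(s)G_p(s) has a pole at the origin (type 1), so the static position error constant is infinite and e_ss = 1/(1+∞) = 0.

0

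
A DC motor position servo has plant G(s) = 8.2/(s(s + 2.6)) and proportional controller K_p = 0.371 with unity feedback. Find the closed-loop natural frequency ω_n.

ω_n = 1.74 rad/s

The closed-loop denominator is s(s+2.6) + 0.371·8.2 = s² + 2.6s + 3.042.
Matching s² + 2ζω_n s + ω_n²: ω_n = √3.042 = 1.744 rad/s and 2ζω_n = 2.6, so ζ = 2.6/(2·1.744) = 0.745.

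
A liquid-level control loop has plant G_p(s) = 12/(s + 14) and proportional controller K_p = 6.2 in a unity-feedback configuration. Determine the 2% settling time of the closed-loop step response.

T_s ≈ 0.0452 s

Closed-loop transfer function: T(s) = K_p·G_p(s)/(1 + K_p·G_p(s)) = 74.4/(s + 14 + 74.4) = 74.4/(s + 88.4).
Time constant τ = 1/88.4 = 0.01131 s, so the 2% settling time is about 4τ = 0.0452 s.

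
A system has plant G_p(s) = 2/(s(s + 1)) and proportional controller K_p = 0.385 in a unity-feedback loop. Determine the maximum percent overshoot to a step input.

11.3%

Closed-loop characteristic equation: s² + 1s + 0.77 = 0, so ω_n = 0.8775 rad/s and ζ = 1/(2·0.8775) = 0.5698.
%OS = 100·exp(−πζ/√(1−ζ²)) = 100·exp(−π·0.5698/√0.6753) = 11.3%.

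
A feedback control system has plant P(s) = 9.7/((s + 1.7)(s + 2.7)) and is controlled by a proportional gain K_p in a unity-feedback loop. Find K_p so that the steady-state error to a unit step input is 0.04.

K_p = 11.4

The loop is type 0, so e_ss(step) = 1/(1 + K_pos) with K_pos = K_p·P(0).
P(0) = 2.113. Require 1/(1 + K_p·2.113) = 0.04, so 1 + 2.113·K_p = 25.
K_p = (25 − 1)/2.113 = 11.4.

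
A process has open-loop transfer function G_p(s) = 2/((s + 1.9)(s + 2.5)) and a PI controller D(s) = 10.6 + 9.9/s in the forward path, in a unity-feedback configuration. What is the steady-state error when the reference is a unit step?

0

The open loop D(s)G_p(s) has a pole at the origin (type 1), so the static position error constant is infinite and e_ss = 1/(1+∞) = 0.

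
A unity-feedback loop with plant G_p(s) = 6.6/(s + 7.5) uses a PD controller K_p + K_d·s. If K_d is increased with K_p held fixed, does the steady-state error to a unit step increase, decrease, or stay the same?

unchanged

K_d affects only the transient (the s-coefficient); the DC loop gain, and hence e_ss, depends only on K_p.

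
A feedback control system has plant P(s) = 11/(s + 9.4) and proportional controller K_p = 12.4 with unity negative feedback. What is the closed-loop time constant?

Closed-loop transfer function: T(s) = K_p·P(s)/(1 + K_p·P(s)) = 136.4/(s + 9.4 + 136.4) = 136.4/(s + 145.8).
Time constant τ = 1/145.8 = 0.00686 s.

τ = 0.00686 s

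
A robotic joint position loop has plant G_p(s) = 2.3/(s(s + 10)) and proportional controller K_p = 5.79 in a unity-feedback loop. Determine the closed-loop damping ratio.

With unity feedback the closed-loop characteristic equation is s² + 10s + 5.79·2.3 = s² + 10s + 13.32 = 0.
Matching s² + 2ζω_n s + ω_n²: ω_n = √13.32 = 3.649 rad/s and 2ζω_n = 10, so ζ = 10/(2·3.649) = 1.37.

ζ = 1.37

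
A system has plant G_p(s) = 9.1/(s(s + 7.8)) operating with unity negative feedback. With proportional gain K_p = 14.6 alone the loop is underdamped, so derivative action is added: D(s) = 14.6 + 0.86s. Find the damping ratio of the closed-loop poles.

ζ = 0.678

Forward path: (14.6 + 0.86s)·9.1/(s(s+7.8)). The closed-loop characteristic equation is s² + (7.8 + 9.1·0.86)s + 9.1·14.6 = 0.
That is s² + 15.63s + 132.9 = 0, so ω_n = 11.53 rad/s and ζ = 15.63/(2·11.53) = 0.6778.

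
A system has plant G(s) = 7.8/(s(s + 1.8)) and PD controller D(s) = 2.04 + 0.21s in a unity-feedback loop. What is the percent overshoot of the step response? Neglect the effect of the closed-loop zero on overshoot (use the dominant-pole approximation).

Forward path: (2.04 + 0.21s)·7.8/(s(s+1.8)). The closed-loop characteristic equation is s² + (1.8 + 7.8·0.21)s + 7.8·2.04 = 0.
That is s² + 3.438s + 15.91 = 0, so ω_n = 3.989 rad/s and ζ = 3.438/(2·3.989) = 0.4309.
%OS = 100·exp(−πζ/√(1−ζ²)) = 22.3%.

22.3%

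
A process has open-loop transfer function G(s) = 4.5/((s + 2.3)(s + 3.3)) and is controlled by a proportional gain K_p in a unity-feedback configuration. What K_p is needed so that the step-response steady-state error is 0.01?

K_p = 167

Steady-state error for a unit step on this type-0 loop is 1/(1 + K_p·G(0)).
G(0) = 0.5929. Require 1/(1 + K_p·0.5929) = 0.01, so 1 + 0.5929·K_p = 100.
K_p = (100 − 1)/0.5929 = 167.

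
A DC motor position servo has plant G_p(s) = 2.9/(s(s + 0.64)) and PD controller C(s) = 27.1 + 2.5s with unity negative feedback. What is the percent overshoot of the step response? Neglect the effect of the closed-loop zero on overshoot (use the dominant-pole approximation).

21%

Forward path: (27.1 + 2.5s)·2.9/(s(s+0.64)). The closed-loop characteristic equation is s² + (0.64 + 2.9·2.5)s + 2.9·27.1 = 0.
That is s² + 7.89s + 78.59 = 0, so ω_n = 8.865 rad/s and ζ = 7.89/(2·8.865) = 0.445.
%OS = 100·exp(−πζ/√(1−ζ²)) = 21%.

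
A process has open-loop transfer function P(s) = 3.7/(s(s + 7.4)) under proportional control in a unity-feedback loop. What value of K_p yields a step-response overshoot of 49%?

K_p = 75.5

From %OS = 100·exp(−πζ/√(1−ζ²)) = 49%, ζ = −ln(0.49)/√(π²+ln²(0.49)) = 0.2214.
Characteristic equation s² + 7.4s + 3.7K_p = 0 gives ζ = 7.4/(2√(3.7K_p)).
Setting ζ = 0.2214: √(3.7K_p) = 7.4/(2·0.2214) = 16.71, so K_p = 279.2/3.7 = 75.5.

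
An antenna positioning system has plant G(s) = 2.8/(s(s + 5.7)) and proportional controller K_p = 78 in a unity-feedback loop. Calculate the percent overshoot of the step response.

From 1 + K_pG(s) = 0: s² + 5.7s + 218.4 = 0 ⇒ ω_n = 14.78, ζ = 0.1928.
%OS = 100·exp(−πζ/√(1−ζ²)) = 100·exp(−π·0.1928/√0.9628) = 53.9%.

53.9%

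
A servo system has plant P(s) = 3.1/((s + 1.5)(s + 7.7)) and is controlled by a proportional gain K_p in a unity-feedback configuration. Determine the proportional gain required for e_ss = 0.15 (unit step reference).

K_p = 21.1

For a type-0 loop with proportional control, e_ss = 1/(1 + K_p·P(0)).
P(0) = 0.2684. Require 1/(1 + K_p·0.2684) = 0.15, so 1 + 0.2684·K_p = 6.667.
K_p = (6.667 − 1)/0.2684 = 21.1.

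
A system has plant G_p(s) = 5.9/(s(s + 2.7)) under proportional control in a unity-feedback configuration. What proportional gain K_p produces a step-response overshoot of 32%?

From %OS = 100·exp(−πζ/√(1−ζ²)) = 32%, ζ = −ln(0.32)/√(π²+ln²(0.32)) = 0.341.
Characteristic equation s² + 2.7s + 5.9K_p = 0 gives ζ = 2.7/(2√(5.9K_p)).
Setting ζ = 0.341: √(5.9K_p) = 2.7/(2·0.341) = 3.959, so K_p = 15.68/5.9 = 2.66.

K_p = 2.66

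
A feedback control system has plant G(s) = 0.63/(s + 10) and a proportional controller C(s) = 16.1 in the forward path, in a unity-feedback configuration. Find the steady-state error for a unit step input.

0.496

The loop is type 0. Static position error constant K_pos = C(0)·G(0) = 16.1·0.063 = 1.014.
Steady-state error to a unit step: e_ss = 1/(1+K_pos) = 1/2.014 = 0.496.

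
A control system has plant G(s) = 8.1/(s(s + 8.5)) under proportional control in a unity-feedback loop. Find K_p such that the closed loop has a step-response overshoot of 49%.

K_p = 45.5

From %OS = 100·exp(−πζ/√(1−ζ²)) = 49%, ζ = −ln(0.49)/√(π²+ln²(0.49)) = 0.2214.
Characteristic equation s² + 8.5s + 8.1K_p = 0 gives ζ = 8.5/(2√(8.1K_p)).
Setting ζ = 0.2214: √(8.1K_p) = 8.5/(2·0.2214) = 19.19, so K_p = 368.4/8.1 = 45.5.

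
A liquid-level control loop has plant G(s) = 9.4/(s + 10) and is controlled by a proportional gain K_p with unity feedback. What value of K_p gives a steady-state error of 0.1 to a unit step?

Steady-state error for a unit step on this type-0 loop is 1/(1 + K_p·G(0)).
G(0) = 0.94. Require 1/(1 + K_p·0.94) = 0.1, so 1 + 0.94·K_p = 10.
K_p = (10 − 1)/0.94 = 9.57.

K_p = 9.57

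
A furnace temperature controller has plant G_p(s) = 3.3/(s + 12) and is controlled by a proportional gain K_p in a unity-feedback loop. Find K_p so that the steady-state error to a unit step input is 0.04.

K_p = 87.3

Steady-state error for a unit step on this type-0 loop is 1/(1 + K_p·G_p(0)).
G_p(0) = 0.275. Require 1/(1 + K_p·0.275) = 0.04, so 1 + 0.275·K_p = 25.
K_p = (25 − 1)/0.275 = 87.3.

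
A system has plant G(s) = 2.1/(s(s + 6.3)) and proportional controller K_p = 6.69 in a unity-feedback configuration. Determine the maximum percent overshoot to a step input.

0.766%

From 1 + K_pG(s) = 0: s² + 6.3s + 14.05 = 0 ⇒ ω_n = 3.748, ζ = 0.8404.
%OS = 100·exp(−πζ/√(1−ζ²)) = 100·exp(−π·0.8404/√0.2937) = 0.766%.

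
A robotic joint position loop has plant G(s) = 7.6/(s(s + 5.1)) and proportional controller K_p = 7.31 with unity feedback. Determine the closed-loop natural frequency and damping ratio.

The closed-loop denominator is s(s+5.1) + 7.31·7.6 = s² + 5.1s + 55.56.
Matching s² + 2ζω_n s + ω_n²: ω_n = √55.56 = 7.454 rad/s and 2ζω_n = 5.1, so ζ = 5.1/(2·7.454) = 0.342.

ω_n = 7.45 rad/s, ζ = 0.342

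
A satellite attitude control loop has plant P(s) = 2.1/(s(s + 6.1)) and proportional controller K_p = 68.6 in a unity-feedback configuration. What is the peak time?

From 1 + K_pP(s) = 0: s² + 6.1s + 144.1 = 0 ⇒ ω_n = 12, ζ = 0.2541.
Damped frequency ω_d = ω_n√(1−ζ²) = 11.61 rad/s, so peak time T_p = π/ω_d = 0.271 s.

T_p = 0.271 s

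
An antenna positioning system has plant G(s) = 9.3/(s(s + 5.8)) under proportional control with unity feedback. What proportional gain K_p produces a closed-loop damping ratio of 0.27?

Closed-loop characteristic equation: s² + 5.8s + K_p·9.3 = 0.
So ω_n = √(9.3K_p) and 2ζω_n = 5.8, giving ζ = 5.8/(2√(9.3K_p)).
Setting ζ = 0.27: √(9.3K_p) = 5.8/(2·0.27) = 10.74, so K_p = 115.4/9.3 = 12.4.

K_p = 12.4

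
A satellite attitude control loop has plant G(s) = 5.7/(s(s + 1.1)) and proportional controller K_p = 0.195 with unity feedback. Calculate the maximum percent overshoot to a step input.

The closed-loop denominator s² + 1.1s + 1.112 gives ω_n = √1.112 = 1.054 and ζ = 1.1/(2ω_n) = 0.5217.
%OS = 100·exp(−πζ/√(1−ζ²)) = 100·exp(−π·0.5217/√0.7278) = 14.6%.

14.6%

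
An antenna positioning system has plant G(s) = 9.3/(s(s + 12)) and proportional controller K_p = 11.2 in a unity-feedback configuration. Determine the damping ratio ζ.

With unity feedback the closed-loop characteristic equation is s² + 12s + 11.2·9.3 = s² + 12s + 104.2 = 0.
Matching s² + 2ζω_n s + ω_n²: ω_n = √104.2 = 10.21 rad/s and 2ζω_n = 12, so ζ = 12/(2·10.21) = 0.588.

ζ = 0.588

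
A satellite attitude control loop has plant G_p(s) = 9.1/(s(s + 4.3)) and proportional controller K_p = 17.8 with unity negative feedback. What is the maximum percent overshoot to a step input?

58.4%

Closed-loop characteristic equation: s² + 4.3s + 162 = 0, so ω_n = 12.73 rad/s and ζ = 4.3/(2·12.73) = 0.1689.
%OS = 100·exp(−πζ/√(1−ζ²)) = 100·exp(−π·0.1689/√0.9715) = 58.4%.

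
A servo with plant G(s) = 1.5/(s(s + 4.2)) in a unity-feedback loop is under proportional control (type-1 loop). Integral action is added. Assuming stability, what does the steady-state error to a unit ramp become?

The integrator raises the loop to type 2, so K_v → ∞ and e_ss to a ramp is zero.

0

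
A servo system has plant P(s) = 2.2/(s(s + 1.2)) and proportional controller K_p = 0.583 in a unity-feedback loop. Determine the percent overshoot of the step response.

The closed-loop denominator s² + 1.2s + 1.283 gives ω_n = √1.283 = 1.133 and ζ = 1.2/(2ω_n) = 0.5298.
%OS = 100·exp(−πζ/√(1−ζ²)) = 100·exp(−π·0.5298/√0.7193) = 14.1%.

14.1%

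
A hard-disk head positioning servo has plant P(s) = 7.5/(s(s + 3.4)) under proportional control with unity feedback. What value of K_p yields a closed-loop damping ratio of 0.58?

Closed-loop characteristic equation: s² + 3.4s + K_p·7.5 = 0.
So ω_n = √(7.5K_p) and 2ζω_n = 3.4, giving ζ = 3.4/(2√(7.5K_p)).
Setting ζ = 0.58: √(7.5K_p) = 3.4/(2·0.58) = 2.931, so K_p = 8.591/7.5 = 1.15.

K_p = 1.15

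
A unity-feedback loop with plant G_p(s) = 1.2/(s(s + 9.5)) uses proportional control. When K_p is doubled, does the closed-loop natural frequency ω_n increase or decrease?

increase

ω_n = √(1.2·K_p), which grows with K_p.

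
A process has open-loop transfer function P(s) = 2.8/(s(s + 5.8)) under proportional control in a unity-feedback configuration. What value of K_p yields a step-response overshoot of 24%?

K_p = 17.6

From %OS = 100·exp(−πζ/√(1−ζ²)) = 24%, ζ = −ln(0.24)/√(π²+ln²(0.24)) = 0.4136.
Characteristic equation s² + 5.8s + 2.8K_p = 0 gives ζ = 5.8/(2√(2.8K_p)).
Setting ζ = 0.4136: √(2.8K_p) = 5.8/(2·0.4136) = 7.012, so K_p = 49.16/2.8 = 17.6.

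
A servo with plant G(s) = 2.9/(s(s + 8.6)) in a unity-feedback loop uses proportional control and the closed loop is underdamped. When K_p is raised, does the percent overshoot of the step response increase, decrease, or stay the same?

increase

ζ = 8.6/(2√(2.9K_p)) decreases as K_p grows; lower damping means more overshoot.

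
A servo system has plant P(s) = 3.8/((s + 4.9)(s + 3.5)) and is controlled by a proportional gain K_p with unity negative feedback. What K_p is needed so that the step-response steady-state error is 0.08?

K_p = 51.9

Steady-state error for a unit step on this type-0 loop is 1/(1 + K_p·P(0)).
P(0) = 0.2216. Require 1/(1 + K_p·0.2216) = 0.08, so 1 + 0.2216·K_p = 12.5.
K_p = (12.5 − 1)/0.2216 = 51.9.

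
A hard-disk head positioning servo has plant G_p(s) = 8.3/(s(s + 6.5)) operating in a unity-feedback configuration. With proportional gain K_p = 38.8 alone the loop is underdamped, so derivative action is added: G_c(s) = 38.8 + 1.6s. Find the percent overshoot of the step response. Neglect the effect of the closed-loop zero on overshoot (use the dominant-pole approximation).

Forward path: (38.8 + 1.6s)·8.3/(s(s+6.5)). The closed-loop characteristic equation is s² + (6.5 + 8.3·1.6)s + 8.3·38.8 = 0.
That is s² + 19.78s + 322 = 0, so ω_n = 17.95 rad/s and ζ = 19.78/(2·17.95) = 0.5511.
%OS = 100·exp(−πζ/√(1−ζ²)) = 12.6%.

12.6%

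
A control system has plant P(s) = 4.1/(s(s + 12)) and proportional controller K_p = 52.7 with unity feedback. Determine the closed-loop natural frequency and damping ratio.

ω_n = 14.7 rad/s, ζ = 0.408

1 + K_p·P(s) = 0 gives s² + 12s + 216.1 = 0.
Matching s² + 2ζω_n s + ω_n²: ω_n = √216.1 = 14.7 rad/s and 2ζω_n = 12, so ζ = 12/(2·14.7) = 0.408.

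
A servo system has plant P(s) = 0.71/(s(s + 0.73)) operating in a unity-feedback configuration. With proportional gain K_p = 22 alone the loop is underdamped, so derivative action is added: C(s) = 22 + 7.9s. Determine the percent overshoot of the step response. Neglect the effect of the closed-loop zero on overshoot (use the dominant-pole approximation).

Forward path: (22 + 7.9s)·0.71/(s(s+0.73)). The closed-loop characteristic equation is s² + (0.73 + 0.71·7.9)s + 0.71·22 = 0.
That is s² + 6.339s + 15.62 = 0, so ω_n = 3.952 rad/s and ζ = 6.339/(2·3.952) = 0.802.
%OS = 100·exp(−πζ/√(1−ζ²)) = 1.47%.

1.47%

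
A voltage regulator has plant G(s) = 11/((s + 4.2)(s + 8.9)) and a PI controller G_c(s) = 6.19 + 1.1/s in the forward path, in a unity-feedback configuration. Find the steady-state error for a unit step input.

The open loop G_c(s)G(s) has a pole at the origin (type 1), so the static position error constant is infinite and e_ss = 1/(1+∞) = 0.

0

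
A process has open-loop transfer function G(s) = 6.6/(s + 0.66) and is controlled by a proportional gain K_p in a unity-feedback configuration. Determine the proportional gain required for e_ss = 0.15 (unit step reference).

K_p = 0.567

For a type-0 loop with proportional control, e_ss = 1/(1 + K_p·G(0)).
G(0) = 10. Require 1/(1 + K_p·10) = 0.15, so 1 + 10·K_p = 6.667.
K_p = (6.667 − 1)/10 = 0.567.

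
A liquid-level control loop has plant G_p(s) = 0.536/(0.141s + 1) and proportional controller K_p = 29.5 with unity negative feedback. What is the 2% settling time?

Closed loop: T(s) = K_p·G_p/(1+K_p·G_p) = 15.81/(0.141s + 1 + 15.81), with pole at s = −(1 + 15.81)/0.141 = −119.2.
τ = 1/119.2 = 0.008387 s, so 2% settling time ≈ 4τ = 0.0335 s.

T_s ≈ 0.0335 s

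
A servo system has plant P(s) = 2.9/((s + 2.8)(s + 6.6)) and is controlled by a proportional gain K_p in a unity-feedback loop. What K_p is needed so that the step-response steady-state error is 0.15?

K_p = 36.1

For a type-0 loop with proportional control, e_ss = 1/(1 + K_p·P(0)).
P(0) = 0.1569. Require 1/(1 + K_p·0.1569) = 0.15, so 1 + 0.1569·K_p = 6.667.
K_p = (6.667 − 1)/0.1569 = 36.1.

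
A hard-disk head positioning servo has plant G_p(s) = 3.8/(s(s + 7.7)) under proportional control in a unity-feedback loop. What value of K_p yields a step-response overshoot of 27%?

K_p = 26.4

From %OS = 100·exp(−πζ/√(1−ζ²)) = 27%, ζ = −ln(0.27)/√(π²+ln²(0.27)) = 0.3847.
Characteristic equation s² + 7.7s + 3.8K_p = 0 gives ζ = 7.7/(2√(3.8K_p)).
Setting ζ = 0.3847: √(3.8K_p) = 7.7/(2·0.3847) = 10.01, so K_p = 100.2/3.8 = 26.4.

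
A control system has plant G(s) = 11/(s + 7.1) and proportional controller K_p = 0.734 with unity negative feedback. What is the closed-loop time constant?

τ = 0.0659 s

Closed-loop transfer function: T(s) = K_p·G(s)/(1 + K_p·G(s)) = 8.074/(s + 7.1 + 8.074) = 8.074/(s + 15.17).
Time constant τ = 1/15.17 = 0.0659 s.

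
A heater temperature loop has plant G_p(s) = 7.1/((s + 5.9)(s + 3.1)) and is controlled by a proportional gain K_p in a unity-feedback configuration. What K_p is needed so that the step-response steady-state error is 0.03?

K_p = 83.3

Steady-state error for a unit step on this type-0 loop is 1/(1 + K_p·G_p(0)).
G_p(0) = 0.3882. Require 1/(1 + K_p·0.3882) = 0.03, so 1 + 0.3882·K_p = 33.33.
K_p = (33.33 − 1)/0.3882 = 83.3.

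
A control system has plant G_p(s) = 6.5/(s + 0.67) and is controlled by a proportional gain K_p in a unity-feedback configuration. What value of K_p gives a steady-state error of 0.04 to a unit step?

The loop is type 0, so e_ss(step) = 1/(1 + K_pos) with K_pos = K_p·G_p(0).
G_p(0) = 9.701. Require 1/(1 + K_p·9.701) = 0.04, so 1 + 9.701·K_p = 25.
K_p = (25 − 1)/9.701 = 2.47.

K_p = 2.47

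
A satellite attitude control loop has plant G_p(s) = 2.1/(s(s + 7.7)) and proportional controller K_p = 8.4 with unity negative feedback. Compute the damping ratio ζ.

ζ = 0.917

With unity feedback the closed-loop characteristic equation is s² + 7.7s + 8.4·2.1 = s² + 7.7s + 17.64 = 0.
Matching s² + 2ζω_n s + ω_n²: ω_n = √17.64 = 4.2 rad/s and 2ζω_n = 7.7, so ζ = 7.7/(2·4.2) = 0.917.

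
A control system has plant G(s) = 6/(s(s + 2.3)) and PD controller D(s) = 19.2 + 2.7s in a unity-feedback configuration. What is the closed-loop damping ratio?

Forward path: (19.2 + 2.7s)·6/(s(s+2.3)). The closed-loop characteristic equation is s² + (2.3 + 6·2.7)s + 6·19.2 = 0.
That is s² + 18.5s + 115.2 = 0, so ω_n = 10.73 rad/s and ζ = 18.5/(2·10.73) = 0.8618.

ζ = 0.862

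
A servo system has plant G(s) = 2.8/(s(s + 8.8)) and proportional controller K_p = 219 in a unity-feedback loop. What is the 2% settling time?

Closed-loop characteristic equation: s² + 8.8s + 613.2 = 0, so ω_n = 24.76 rad/s and ζ = 8.8/(2·24.76) = 0.1777.
2% settling time T_s ≈ 4/(ζω_n) = 4/4.4 = 0.909 s.

T_s ≈ 0.909 s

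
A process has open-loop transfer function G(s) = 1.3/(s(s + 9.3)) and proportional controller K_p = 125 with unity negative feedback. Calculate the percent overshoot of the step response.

The closed-loop denominator s² + 9.3s + 162.5 gives ω_n = √162.5 = 12.75 and ζ = 9.3/(2ω_n) = 0.3648.
%OS = 100·exp(−πζ/√(1−ζ²)) = 100·exp(−π·0.3648/√0.8669) = 29.2%.

29.2%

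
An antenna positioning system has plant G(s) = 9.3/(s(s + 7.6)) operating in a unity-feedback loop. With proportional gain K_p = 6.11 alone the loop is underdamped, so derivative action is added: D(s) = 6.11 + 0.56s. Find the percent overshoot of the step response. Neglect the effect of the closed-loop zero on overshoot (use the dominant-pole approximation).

Forward path: (6.11 + 0.56s)·9.3/(s(s+7.6)). The closed-loop characteristic equation is s² + (7.6 + 9.3·0.56)s + 9.3·6.11 = 0.
That is s² + 12.81s + 56.82 = 0, so ω_n = 7.538 rad/s and ζ = 12.81/(2·7.538) = 0.8496.
%OS = 100·exp(−πζ/√(1−ζ²)) = 0.635%.

0.635%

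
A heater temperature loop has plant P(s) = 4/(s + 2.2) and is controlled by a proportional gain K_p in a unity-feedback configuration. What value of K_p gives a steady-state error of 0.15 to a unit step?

K_p = 3.12

The loop is type 0, so e_ss(step) = 1/(1 + K_pos) with K_pos = K_p·P(0).
P(0) = 1.818. Require 1/(1 + K_p·1.818) = 0.15, so 1 + 1.818·K_p = 6.667.
K_p = (6.667 − 1)/1.818 = 3.12.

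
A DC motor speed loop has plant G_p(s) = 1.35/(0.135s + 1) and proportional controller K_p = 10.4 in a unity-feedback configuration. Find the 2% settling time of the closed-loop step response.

T_s ≈ 0.0359 s

Closed loop: T(s) = K_p·G_p/(1+K_p·G_p) = 14.04/(0.135s + 1 + 14.04), with pole at s = −(1 + 14.04)/0.135 = −111.4.
τ = 1/111.4 = 0.008976 s, so 2% settling time ≈ 4τ = 0.0359 s.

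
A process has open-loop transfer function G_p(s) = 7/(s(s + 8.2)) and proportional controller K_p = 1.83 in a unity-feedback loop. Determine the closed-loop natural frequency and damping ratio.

ω_n = 3.58 rad/s, ζ = 1.15

With unity feedback the closed-loop characteristic equation is s² + 8.2s + 1.83·7 = s² + 8.2s + 12.81 = 0.
So ω_n² = 12.81 ⇒ ω_n = 3.579 rad/s, and ζ = 8.2/(2ω_n) = 1.15.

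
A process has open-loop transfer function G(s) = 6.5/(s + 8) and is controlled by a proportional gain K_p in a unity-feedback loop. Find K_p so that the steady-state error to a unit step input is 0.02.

K_p = 60.3

Steady-state error for a unit step on this type-0 loop is 1/(1 + K_p·G(0)).
G(0) = 0.8125. Require 1/(1 + K_p·0.8125) = 0.02, so 1 + 0.8125·K_p = 50.
K_p = (50 − 1)/0.8125 = 60.3.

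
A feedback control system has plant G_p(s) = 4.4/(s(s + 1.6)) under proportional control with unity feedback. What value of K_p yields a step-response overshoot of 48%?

K_p = 2.81

From %OS = 100·exp(−πζ/√(1−ζ²)) = 48%, ζ = −ln(0.48)/√(π²+ln²(0.48)) = 0.2275.
Characteristic equation s² + 1.6s + 4.4K_p = 0 gives ζ = 1.6/(2√(4.4K_p)).
Setting ζ = 0.2275: √(4.4K_p) = 1.6/(2·0.2275) = 3.516, so K_p = 12.37/4.4 = 2.81.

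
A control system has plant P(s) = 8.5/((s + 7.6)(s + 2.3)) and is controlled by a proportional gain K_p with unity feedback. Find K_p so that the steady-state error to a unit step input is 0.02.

Steady-state error for a unit step on this type-0 loop is 1/(1 + K_p·P(0)).
P(0) = 0.4863. Require 1/(1 + K_p·0.4863) = 0.02, so 1 + 0.4863·K_p = 50.
K_p = (50 − 1)/0.4863 = 101.

K_p = 101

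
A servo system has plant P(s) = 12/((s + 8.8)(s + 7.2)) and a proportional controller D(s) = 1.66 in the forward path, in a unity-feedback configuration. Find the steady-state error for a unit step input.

The loop is type 0. Static position error constant K_pos = D(0)·P(0) = 1.66·0.1894 = 0.3144.
Steady-state error to a unit step: e_ss = 1/(1+K_pos) = 1/1.314 = 0.761.

0.761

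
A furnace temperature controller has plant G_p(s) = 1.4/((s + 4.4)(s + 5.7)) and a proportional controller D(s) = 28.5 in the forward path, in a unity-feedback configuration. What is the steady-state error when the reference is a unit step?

The loop is type 0. Static position error constant K_pos = D(0)·G_p(0) = 28.5·0.05582 = 1.591.
Steady-state error to a unit step: e_ss = 1/(1+K_pos) = 1/2.591 = 0.386.

0.386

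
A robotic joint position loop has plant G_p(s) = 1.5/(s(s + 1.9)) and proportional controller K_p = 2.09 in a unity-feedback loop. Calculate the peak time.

From 1 + K_pG_p(s) = 0: s² + 1.9s + 3.135 = 0 ⇒ ω_n = 1.771, ζ = 0.5365.
Damped frequency ω_d = ω_n√(1−ζ²) = 1.494 rad/s, so peak time T_p = π/ω_d = 2.1 s.

T_p = 2.1 s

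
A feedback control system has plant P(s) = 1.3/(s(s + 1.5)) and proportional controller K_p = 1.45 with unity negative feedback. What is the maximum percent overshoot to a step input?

12.9%

From 1 + K_pP(s) = 0: s² + 1.5s + 1.885 = 0 ⇒ ω_n = 1.373, ζ = 0.5463.
%OS = 100·exp(−πζ/√(1−ζ²)) = 100·exp(−π·0.5463/√0.7016) = 12.9%.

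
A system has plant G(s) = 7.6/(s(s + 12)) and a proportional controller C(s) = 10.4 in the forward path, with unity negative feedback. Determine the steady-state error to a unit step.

The open loop C(s)G(s) has a pole at the origin (type 1), so the static position error constant is infinite and e_ss = 1/(1+∞) = 0.

0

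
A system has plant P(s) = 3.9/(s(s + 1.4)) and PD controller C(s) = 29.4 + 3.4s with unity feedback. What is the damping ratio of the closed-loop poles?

Forward path: (29.4 + 3.4s)·3.9/(s(s+1.4)). The closed-loop characteristic equation is s² + (1.4 + 3.9·3.4)s + 3.9·29.4 = 0.
That is s² + 14.66s + 114.7 = 0, so ω_n = 10.71 rad/s and ζ = 14.66/(2·10.71) = 0.6845.

ζ = 0.685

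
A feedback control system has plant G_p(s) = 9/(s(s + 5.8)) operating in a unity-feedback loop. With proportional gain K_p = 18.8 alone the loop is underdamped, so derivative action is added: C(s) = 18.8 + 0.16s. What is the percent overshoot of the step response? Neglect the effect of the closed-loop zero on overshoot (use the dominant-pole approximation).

Forward path: (18.8 + 0.16s)·9/(s(s+5.8)). The closed-loop characteristic equation is s² + (5.8 + 9·0.16)s + 9·18.8 = 0.
That is s² + 7.24s + 169.2 = 0, so ω_n = 13.01 rad/s and ζ = 7.24/(2·13.01) = 0.2783.
%OS = 100·exp(−πζ/√(1−ζ²)) = 40.2%.

40.2%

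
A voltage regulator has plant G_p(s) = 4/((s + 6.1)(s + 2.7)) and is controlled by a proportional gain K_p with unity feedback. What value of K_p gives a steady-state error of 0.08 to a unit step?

K_p = 47.4

Steady-state error for a unit step on this type-0 loop is 1/(1 + K_p·G_p(0)).
G_p(0) = 0.2429. Require 1/(1 + K_p·0.2429) = 0.08, so 1 + 0.2429·K_p = 12.5.
K_p = (12.5 − 1)/0.2429 = 47.4.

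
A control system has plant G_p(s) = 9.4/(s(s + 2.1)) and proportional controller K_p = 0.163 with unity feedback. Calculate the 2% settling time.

Closed-loop characteristic equation: s² + 2.1s + 1.532 = 0, so ω_n = 1.238 rad/s and ζ = 2.1/(2·1.238) = 0.8483.
2% settling time T_s ≈ 4/(ζω_n) = 4/1.05 = 3.81 s.

T_s ≈ 3.81 s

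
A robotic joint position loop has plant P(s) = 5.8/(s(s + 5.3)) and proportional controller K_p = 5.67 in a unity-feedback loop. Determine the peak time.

The closed-loop denominator s² + 5.3s + 32.89 gives ω_n = √32.89 = 5.735 and ζ = 5.3/(2ω_n) = 0.4621.
Damped frequency ω_d = ω_n√(1−ζ²) = 5.086 rad/s, so peak time T_p = π/ω_d = 0.618 s.

T_p = 0.618 s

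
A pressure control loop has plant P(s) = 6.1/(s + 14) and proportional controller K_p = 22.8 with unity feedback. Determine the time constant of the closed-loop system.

Closed-loop transfer function: T(s) = K_p·P(s)/(1 + K_p·P(s)) = 139.1/(s + 14 + 139.1) = 139.1/(s + 153.1).
Time constant τ = 1/153.1 = 0.00653 s.

τ = 0.00653 s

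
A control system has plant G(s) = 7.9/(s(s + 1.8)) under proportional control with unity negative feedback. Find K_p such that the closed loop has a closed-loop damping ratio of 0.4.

Closed-loop characteristic equation: s² + 1.8s + K_p·7.9 = 0.
So ω_n = √(7.9K_p) and 2ζω_n = 1.8, giving ζ = 1.8/(2√(7.9K_p)).
Setting ζ = 0.4: √(7.9K_p) = 1.8/(2·0.4) = 2.25, so K_p = 5.062/7.9 = 0.641.

K_p = 0.641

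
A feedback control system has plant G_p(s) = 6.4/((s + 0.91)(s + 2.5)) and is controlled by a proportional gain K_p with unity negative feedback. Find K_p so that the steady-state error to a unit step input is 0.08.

Steady-state error for a unit step on this type-0 loop is 1/(1 + K_p·G_p(0)).
G_p(0) = 2.813. Require 1/(1 + K_p·2.813) = 0.08, so 1 + 2.813·K_p = 12.5.
K_p = (12.5 − 1)/2.813 = 4.09.

K_p = 4.09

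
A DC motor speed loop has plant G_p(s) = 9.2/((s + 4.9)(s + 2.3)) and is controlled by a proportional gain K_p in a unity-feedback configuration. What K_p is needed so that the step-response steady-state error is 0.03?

K_p = 39.6

For a type-0 loop with proportional control, e_ss = 1/(1 + K_p·G_p(0)).
G_p(0) = 0.8163. Require 1/(1 + K_p·0.8163) = 0.03, so 1 + 0.8163·K_p = 33.33.
K_p = (33.33 − 1)/0.8163 = 39.6.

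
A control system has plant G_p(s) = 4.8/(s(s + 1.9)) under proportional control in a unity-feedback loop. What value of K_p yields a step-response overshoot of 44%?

K_p = 2.94

From %OS = 100·exp(−πζ/√(1−ζ²)) = 44%, ζ = −ln(0.44)/√(π²+ln²(0.44)) = 0.2528.
Characteristic equation s² + 1.9s + 4.8K_p = 0 gives ζ = 1.9/(2√(4.8K_p)).
Setting ζ = 0.2528: √(4.8K_p) = 1.9/(2·0.2528) = 3.757, so K_p = 14.12/4.8 = 2.94.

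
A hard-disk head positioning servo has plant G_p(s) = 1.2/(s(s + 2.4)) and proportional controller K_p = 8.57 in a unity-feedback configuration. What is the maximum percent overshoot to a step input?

Closed-loop characteristic equation: s² + 2.4s + 10.28 = 0, so ω_n = 3.207 rad/s and ζ = 2.4/(2·3.207) = 0.3742.
%OS = 100·exp(−πζ/√(1−ζ²)) = 100·exp(−π·0.3742/√0.86) = 28.1%.

28.1%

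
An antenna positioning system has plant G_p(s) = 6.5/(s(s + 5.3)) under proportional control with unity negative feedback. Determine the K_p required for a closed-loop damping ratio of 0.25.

K_p = 17.3

Closed-loop characteristic equation: s² + 5.3s + K_p·6.5 = 0.
So ω_n = √(6.5K_p) and 2ζω_n = 5.3, giving ζ = 5.3/(2√(6.5K_p)).
Setting ζ = 0.25: √(6.5K_p) = 5.3/(2·0.25) = 10.6, so K_p = 112.4/6.5 = 17.3.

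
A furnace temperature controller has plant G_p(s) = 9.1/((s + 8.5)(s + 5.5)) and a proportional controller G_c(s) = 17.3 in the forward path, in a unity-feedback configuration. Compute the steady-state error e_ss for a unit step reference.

The loop is type 0. Static position error constant K_pos = G_c(0)·G_p(0) = 17.3·0.1947 = 3.367.
Steady-state error to a unit step: e_ss = 1/(1+K_pos) = 1/4.367 = 0.229.

0.229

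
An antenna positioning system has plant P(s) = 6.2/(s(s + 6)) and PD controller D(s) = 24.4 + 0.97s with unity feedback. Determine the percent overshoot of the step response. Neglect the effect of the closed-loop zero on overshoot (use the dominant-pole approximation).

17.2%

Forward path: (24.4 + 0.97s)·6.2/(s(s+6)). The closed-loop characteristic equation is s² + (6 + 6.2·0.97)s + 6.2·24.4 = 0.
That is s² + 12.01s + 151.3 = 0, so ω_n = 12.3 rad/s and ζ = 12.01/(2·12.3) = 0.4884.
%OS = 100·exp(−πζ/√(1−ζ²)) = 17.2%.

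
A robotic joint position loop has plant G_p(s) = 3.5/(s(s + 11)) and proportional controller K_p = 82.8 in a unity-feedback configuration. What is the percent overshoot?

34.2%

Closed-loop characteristic equation: s² + 11s + 289.8 = 0, so ω_n = 17.02 rad/s and ζ = 11/(2·17.02) = 0.3231.
%OS = 100·exp(−πζ/√(1−ζ²)) = 100·exp(−π·0.3231/√0.8956) = 34.2%.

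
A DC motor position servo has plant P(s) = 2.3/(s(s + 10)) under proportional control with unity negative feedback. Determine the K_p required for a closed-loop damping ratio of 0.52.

Closed-loop characteristic equation: s² + 10s + K_p·2.3 = 0.
So ω_n = √(2.3K_p) and 2ζω_n = 10, giving ζ = 10/(2√(2.3K_p)).
Setting ζ = 0.52: √(2.3K_p) = 10/(2·0.52) = 9.615, so K_p = 92.46/2.3 = 40.2.

K_p = 40.2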